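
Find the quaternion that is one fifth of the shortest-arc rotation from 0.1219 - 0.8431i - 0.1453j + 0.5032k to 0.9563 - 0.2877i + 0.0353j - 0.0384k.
0.3547 - 0.8192i - 0.1192j + 0.4346k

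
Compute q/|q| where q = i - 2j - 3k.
0.2673i - 0.5345j - 0.8018k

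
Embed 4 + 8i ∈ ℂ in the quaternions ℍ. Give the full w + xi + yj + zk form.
4 + 8i + 0j + 0k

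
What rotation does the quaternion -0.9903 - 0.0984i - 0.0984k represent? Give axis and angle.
axis = (-√2/2, 0, -√2/2), θ = 344°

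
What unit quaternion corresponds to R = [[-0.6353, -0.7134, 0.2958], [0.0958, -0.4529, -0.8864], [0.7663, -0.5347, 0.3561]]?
0.2588 + 0.3397i - 0.4545j + 0.7817k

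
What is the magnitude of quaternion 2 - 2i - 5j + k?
√34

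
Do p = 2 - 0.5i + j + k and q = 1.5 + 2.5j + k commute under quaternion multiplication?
No: pq = -0.5 - 2.25i + 7j + 2.25k ≠ -0.5 + 0.75i + 6j + 4.75k = qp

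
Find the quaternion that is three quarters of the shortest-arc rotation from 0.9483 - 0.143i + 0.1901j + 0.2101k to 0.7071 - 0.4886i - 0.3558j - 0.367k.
0.8396 - 0.4328i - 0.2305j - 0.2337k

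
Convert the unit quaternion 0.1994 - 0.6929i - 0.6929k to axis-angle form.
axis = (-√2/2, 0, -√2/2), θ = 157°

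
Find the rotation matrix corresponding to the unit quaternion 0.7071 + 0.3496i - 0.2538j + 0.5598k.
[[0.2444, -0.9691, 0.0325], [0.6142, 0.1288, -0.7786], [0.7503, 0.2102, 0.6267]]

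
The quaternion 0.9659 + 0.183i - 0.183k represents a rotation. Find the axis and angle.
axis = (√2/2, 0, -√2/2), θ = π/6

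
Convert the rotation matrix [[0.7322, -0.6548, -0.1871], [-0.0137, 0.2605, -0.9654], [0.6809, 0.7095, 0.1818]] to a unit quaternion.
0.7373 + 0.5679i - 0.2943j + 0.2174k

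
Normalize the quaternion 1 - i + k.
0.5774 - 0.5774i + 0.5774k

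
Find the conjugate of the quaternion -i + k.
i - k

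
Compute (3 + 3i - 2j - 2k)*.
3 - 3i + 2j + 2k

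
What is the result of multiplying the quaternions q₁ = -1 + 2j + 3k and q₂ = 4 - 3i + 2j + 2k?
-14 + i - 3j + 16k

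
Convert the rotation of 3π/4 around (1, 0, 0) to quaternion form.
0.3827 + 0.9239i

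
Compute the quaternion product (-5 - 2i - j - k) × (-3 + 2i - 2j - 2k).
15 - 4i + 7j + 19k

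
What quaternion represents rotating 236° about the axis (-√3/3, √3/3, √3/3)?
-0.4695 - 0.5098i + 0.5098j + 0.5098k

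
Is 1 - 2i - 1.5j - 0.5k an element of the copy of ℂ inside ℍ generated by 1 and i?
No. The quaternion 1 - 2i - 1.5j - 0.5k has j-coefficient y = -1.5 and k-coefficient z = -0.5, not both zero, so it does not lie in the complex subalgebra spanned by 1 and i.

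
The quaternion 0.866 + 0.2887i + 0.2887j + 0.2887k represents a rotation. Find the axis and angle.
axis = (√3/3, √3/3, √3/3), θ = π/3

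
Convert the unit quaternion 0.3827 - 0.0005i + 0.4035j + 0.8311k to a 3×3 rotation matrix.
[[-0.7071, -0.6365, 0.308], [0.6357, -0.3815, 0.6711], [-0.3097, 0.6703, 0.6744]]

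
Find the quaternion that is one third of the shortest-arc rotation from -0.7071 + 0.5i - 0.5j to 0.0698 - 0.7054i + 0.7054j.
-0.52 + 0.604i - 0.604j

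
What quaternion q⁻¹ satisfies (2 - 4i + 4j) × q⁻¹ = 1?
0.0556 + 0.1111i - 0.1111j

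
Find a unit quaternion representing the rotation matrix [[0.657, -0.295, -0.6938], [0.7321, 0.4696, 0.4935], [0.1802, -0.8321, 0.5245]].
0.8141 - 0.4071i - 0.2684j + 0.3154k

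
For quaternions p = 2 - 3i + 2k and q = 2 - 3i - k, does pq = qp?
No: pq = -3 - 12i - 9j + 2k ≠ -3 - 12i + 9j + 2k = qp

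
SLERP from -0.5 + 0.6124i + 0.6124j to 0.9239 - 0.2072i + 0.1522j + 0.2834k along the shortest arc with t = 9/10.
-0.9239 + 0.2677i - 0.0682j - 0.2648k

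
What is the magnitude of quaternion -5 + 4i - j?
√42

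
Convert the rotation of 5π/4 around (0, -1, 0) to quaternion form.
-0.3827 - 0.9239j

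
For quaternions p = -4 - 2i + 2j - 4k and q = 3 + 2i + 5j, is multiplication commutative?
No: pq = -18 + 6i - 22j - 26k ≠ -18 - 34i - 6j + 2k = qp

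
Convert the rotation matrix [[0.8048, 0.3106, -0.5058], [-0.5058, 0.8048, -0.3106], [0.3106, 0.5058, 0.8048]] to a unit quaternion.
0.9239 + 0.2209i - 0.2209j - 0.2209k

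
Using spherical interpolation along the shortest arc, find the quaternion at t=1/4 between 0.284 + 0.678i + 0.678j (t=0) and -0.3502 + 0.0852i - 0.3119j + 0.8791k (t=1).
0.3617 + 0.556i + 0.6885j - 0.2934k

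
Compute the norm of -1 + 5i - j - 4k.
√43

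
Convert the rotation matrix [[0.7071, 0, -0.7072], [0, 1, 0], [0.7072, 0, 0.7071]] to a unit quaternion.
0.9239 - 0.3827j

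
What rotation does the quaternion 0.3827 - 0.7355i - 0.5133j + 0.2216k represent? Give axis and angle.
axis = (-0.7961, -0.5556, 0.2399), θ = 3π/4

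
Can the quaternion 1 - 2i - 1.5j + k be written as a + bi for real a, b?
No. The quaternion 1 - 2i - 1.5j + k has j-coefficient y = -1.5 and k-coefficient z = 1, not both zero, so it does not lie in the complex subalgebra spanned by 1 and i.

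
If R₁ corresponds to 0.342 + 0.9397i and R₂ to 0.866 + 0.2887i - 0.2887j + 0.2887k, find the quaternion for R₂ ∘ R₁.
0.0249 + 0.9125i + 0.1726j + 0.37k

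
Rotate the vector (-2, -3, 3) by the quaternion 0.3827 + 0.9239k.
(3.536, 0.707, 3)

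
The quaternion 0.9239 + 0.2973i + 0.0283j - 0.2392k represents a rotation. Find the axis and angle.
axis = (0.777, 0.074, -0.6251), θ = π/4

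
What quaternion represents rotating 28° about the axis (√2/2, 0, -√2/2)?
0.9703 + 0.1711i - 0.1711k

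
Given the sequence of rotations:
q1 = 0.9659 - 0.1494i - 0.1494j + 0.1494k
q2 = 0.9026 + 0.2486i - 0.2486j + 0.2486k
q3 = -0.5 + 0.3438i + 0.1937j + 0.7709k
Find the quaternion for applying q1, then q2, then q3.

q2 · q1 = 0.8347 + 0.1053i - 0.4493j + 0.3007k
q3 · q2 · q1 = -0.5983 + 0.6389i + 0.3641j + 0.3183k
-0.5983 + 0.6389i + 0.3641j + 0.3183k


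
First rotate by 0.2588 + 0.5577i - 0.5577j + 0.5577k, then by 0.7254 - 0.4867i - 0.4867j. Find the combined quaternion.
0.1877 + 0.0072i - 0.2591j + 0.9474k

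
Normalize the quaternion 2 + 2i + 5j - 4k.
0.2857 + 0.2857i + 0.7143j - 0.5714k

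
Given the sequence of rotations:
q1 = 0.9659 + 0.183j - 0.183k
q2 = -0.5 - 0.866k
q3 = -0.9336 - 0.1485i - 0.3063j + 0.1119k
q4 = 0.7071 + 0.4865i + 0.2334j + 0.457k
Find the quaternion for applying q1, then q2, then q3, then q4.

q2 · q1 = -0.6414 + 0.1585i - 0.0915j - 0.745k
q3 · q2 · q1 = 0.6777 + 0.1857i + 0.189j + 0.6859k
q4 · q3 · q2 · q1 = 0.0313 + 0.5347i + 0.043j + 0.8433k
0.0313 + 0.5347i + 0.043j + 0.8433k


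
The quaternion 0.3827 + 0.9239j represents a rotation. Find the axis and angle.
axis = (0, 1, 0), θ = 3π/4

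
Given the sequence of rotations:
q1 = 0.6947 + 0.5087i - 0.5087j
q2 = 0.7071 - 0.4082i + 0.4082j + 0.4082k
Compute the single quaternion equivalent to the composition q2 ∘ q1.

q2 · q1 = 0.9065 + 0.2838i + 0.1315j + 0.2836k
0.9065 + 0.2838i + 0.1315j + 0.2836k


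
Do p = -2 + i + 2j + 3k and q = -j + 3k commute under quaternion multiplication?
No: pq = -7 + 9i - j - 7k ≠ -7 - 9i + 5j - 5k = qp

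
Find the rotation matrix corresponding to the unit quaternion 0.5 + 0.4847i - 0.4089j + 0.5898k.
[[-0.0301, -0.9862, 0.1629], [0.1934, -0.1656, -0.967], [0.9807, 0.0024, 0.1957]]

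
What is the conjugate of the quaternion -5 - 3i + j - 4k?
-5 + 3i - j + 4k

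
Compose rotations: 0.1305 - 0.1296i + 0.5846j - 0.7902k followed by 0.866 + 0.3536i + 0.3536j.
-0.0479 - 0.3455i + 0.8318j - 0.4318k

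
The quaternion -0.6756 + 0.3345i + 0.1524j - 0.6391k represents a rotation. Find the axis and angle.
axis = (0.4537, 0.2067, -0.8668), θ = 265°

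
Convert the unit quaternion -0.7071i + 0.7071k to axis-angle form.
axis = (-√2/2, 0, √2/2), θ = π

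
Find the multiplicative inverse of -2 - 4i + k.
-0.0952 + 0.1905i - 0.0476k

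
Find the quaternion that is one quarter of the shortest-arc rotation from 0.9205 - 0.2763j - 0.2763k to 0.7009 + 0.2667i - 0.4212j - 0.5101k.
0.8813 + 0.0688i - 0.3189j - 0.3418k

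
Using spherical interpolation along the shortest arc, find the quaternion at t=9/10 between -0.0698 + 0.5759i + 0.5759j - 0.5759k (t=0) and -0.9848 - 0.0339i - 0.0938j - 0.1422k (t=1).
-0.9729 + 0.0528i - 0.0057j - 0.2249k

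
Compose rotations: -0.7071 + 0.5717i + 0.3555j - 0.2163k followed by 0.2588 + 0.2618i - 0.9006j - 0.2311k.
-0.0625 + 0.2398i + 0.6533j + 0.7154k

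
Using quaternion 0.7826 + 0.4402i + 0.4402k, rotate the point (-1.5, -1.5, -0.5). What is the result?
(-0.079, -1.026, -1.921)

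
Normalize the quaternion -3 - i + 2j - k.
-0.7746 - 0.2582i + 0.5164j - 0.2582k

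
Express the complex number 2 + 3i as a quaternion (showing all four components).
2 + 3i + 0j + 0k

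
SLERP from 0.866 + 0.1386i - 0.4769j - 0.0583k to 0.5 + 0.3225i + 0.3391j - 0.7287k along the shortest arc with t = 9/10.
0.5848 + 0.3231i + 0.2596j - 0.6973k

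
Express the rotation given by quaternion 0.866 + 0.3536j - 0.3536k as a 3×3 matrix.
[[0.4999, 0.6124, 0.6124], [-0.6124, 0.7499, -0.2501], [-0.6124, -0.2501, 0.7499]]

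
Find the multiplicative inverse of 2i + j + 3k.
-0.1429i - 0.0714j - 0.2143k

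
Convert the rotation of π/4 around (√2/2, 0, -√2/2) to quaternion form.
0.9239 + 0.2706i - 0.2706k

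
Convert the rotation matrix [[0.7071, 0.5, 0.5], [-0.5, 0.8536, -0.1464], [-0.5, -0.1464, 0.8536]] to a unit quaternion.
0.9239 + 0.2706j - 0.2706k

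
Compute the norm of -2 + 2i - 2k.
√12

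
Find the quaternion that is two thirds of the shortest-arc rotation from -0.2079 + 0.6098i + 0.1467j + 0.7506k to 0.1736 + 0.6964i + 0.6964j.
0.0467 + 0.7598i + 0.5762j + 0.2975k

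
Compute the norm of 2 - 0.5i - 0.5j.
2.121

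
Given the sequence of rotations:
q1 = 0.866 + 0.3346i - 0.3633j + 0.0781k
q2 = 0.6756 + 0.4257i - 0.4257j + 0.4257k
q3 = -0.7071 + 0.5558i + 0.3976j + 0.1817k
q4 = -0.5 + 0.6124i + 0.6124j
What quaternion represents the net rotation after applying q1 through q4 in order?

q2 · q1 = 0.2547 + 0.7161i - 0.5049j + 0.4092k
q3 · q2 · q1 = -0.4517 - 0.1104i + 0.361j - 0.8084k
q4 · q3 · q2 · q1 = 0.0724 - 0.7165i + 0.0379j + 0.6929k
0.0724 - 0.7165i + 0.0379j + 0.6929k


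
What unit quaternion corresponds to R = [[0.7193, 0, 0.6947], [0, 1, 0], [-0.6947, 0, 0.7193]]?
0.9272 + 0.3746j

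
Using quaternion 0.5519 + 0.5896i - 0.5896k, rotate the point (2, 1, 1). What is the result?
(0.565, -2.343, -0.435)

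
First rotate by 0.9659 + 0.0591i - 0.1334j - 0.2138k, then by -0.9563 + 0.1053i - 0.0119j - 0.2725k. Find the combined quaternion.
-0.9898 + 0.0114i + 0.1225j - 0.0721k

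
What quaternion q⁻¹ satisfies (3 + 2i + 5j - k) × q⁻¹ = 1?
0.0769 - 0.0513i - 0.1282j + 0.0256k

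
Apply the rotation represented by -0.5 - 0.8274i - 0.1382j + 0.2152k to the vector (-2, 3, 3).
(-1.06, -4.073, 2.07)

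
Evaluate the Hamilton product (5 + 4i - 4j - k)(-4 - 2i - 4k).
-16 - 10i + 34j - 24k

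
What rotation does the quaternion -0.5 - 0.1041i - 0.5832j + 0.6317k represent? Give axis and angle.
axis = (-0.1202, -0.6734, 0.7294), θ = 4π/3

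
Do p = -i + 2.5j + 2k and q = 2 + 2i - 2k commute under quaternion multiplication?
No: pq = 6 - 7i + 7j - k ≠ 6 + 3i + 3j + 9k = qp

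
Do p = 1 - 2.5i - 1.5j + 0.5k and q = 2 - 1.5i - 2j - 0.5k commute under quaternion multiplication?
No: pq = -4.5 - 4.75i - 7j + 3.25k ≠ -4.5 - 8.25i - 3j - 2.25k = qp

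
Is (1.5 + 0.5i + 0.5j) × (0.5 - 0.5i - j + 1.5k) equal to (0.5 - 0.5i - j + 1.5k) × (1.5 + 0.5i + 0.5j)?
No: pq = 1.5 + 0.25i - 2j + 2k ≠ 1.5 - 1.25i - 0.5j + 2.5k = qp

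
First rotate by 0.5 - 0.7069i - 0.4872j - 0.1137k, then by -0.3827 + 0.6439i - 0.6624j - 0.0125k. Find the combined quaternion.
-0.0603 + 0.6617i - 0.0627j - 0.7447k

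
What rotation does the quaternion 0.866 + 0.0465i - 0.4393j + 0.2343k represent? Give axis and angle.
axis = (0.093, -0.8785, 0.4686), θ = π/3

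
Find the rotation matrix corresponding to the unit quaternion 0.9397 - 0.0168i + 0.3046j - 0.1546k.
[[0.7666, 0.2803, 0.5777], [-0.3008, 0.9516, -0.0626], [-0.5673, -0.1258, 0.8139]]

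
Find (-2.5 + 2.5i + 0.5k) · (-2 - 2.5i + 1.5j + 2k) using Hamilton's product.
10.25 + 0.5i - 10j - 2.25k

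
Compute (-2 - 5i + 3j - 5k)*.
-2 + 5i - 3j + 5k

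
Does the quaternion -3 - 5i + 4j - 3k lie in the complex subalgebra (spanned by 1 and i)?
No. The quaternion -3 - 5i + 4j - 3k has j-coefficient y = 4 and k-coefficient z = -3, not both zero, so it does not lie in the complex subalgebra spanned by 1 and i.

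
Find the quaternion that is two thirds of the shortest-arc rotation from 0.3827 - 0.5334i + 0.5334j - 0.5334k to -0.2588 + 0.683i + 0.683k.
0.313 - 0.6584i + 0.1875j - 0.6584k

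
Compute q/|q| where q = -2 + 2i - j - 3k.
-0.4714 + 0.4714i - 0.2357j - 0.7071k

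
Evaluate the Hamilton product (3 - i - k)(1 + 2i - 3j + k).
6 + 2i - 10j + 5k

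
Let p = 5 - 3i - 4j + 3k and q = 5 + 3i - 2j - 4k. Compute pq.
38 + 22i - 33j + 13k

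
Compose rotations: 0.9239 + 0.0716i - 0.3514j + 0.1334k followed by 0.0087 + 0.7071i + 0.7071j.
0.2059 + 0.7482i + 0.5559j - 0.2979k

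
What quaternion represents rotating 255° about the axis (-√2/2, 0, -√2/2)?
-0.6088 - 0.561i - 0.561k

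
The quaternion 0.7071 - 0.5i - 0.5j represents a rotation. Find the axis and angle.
axis = (-√2/2, -√2/2, 0), θ = π/2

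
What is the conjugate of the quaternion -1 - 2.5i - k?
-1 + 2.5i + k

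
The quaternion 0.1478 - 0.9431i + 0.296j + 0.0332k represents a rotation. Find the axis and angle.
axis = (-0.9536, 0.2993, 0.0336), θ = 163°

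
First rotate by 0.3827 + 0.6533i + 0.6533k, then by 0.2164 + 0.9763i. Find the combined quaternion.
-0.555 + 0.515i - 0.6378j + 0.1414k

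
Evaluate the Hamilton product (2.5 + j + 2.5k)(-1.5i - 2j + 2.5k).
-4.25 + 3.75i - 8.75j + 7.75k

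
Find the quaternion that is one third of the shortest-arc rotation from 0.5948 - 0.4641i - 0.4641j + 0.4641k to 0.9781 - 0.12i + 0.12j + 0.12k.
0.7941 - 0.3783i - 0.2883j + 0.3783k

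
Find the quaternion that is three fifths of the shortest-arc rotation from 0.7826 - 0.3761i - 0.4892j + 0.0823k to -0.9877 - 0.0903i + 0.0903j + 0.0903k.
0.9581 - 0.1038i - 0.2661j - 0.0218k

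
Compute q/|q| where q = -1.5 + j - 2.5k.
-0.4867 + 0.3244j - 0.8111k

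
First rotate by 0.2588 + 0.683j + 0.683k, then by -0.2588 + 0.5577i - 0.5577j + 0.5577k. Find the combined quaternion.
-0.067 - 0.6175i - 0.702j + 0.3485k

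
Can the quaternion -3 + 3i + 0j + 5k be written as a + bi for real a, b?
No. The quaternion -3 + 3i + 5k has j-coefficient y = 0 and k-coefficient z = 5, not both zero, so it does not lie in the complex subalgebra spanned by 1 and i.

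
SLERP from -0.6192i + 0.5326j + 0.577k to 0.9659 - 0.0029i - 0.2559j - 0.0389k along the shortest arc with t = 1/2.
-0.635 - 0.4052i + 0.5184j + 0.4049k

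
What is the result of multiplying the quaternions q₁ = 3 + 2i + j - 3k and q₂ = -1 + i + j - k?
-9 + 3i + j + k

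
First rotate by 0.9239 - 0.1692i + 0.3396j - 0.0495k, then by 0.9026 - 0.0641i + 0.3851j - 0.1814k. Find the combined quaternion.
0.6833 - 0.1694i + 0.6898j - 0.1689k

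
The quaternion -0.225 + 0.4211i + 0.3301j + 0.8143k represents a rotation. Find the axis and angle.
axis = (0.4322, 0.3388, 0.8357), θ = 206°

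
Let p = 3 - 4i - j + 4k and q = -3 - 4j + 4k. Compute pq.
-29 + 24i + 7j + 16k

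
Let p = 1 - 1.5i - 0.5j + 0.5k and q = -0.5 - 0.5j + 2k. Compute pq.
-1.75 + 2.75j + 2.5k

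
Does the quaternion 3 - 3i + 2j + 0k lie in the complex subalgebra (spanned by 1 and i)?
No. The quaternion 3 - 3i + 2j has j-coefficient y = 2 and k-coefficient z = 0, not both zero, so it does not lie in the complex subalgebra spanned by 1 and i.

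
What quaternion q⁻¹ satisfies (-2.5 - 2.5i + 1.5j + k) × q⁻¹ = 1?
-0.1587 + 0.1587i - 0.0952j - 0.0635k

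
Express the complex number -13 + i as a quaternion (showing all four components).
-13 + i + 0j + 0k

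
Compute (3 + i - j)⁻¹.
0.2727 - 0.0909i + 0.0909j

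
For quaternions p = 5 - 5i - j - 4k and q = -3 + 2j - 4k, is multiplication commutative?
No: pq = -29 + 27i - 7j - 18k ≠ -29 + 3i + 33j + 2k = qp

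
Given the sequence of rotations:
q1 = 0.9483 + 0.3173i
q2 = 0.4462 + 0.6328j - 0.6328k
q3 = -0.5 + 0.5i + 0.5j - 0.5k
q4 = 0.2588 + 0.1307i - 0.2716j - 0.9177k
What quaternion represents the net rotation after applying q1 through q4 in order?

q2 · q1 = 0.4231 + 0.1416i + 0.3993j - 0.8009k
q3 · q2 · q1 = -0.8824 - 0.06i + 0.3416j + 0.3177k
q4 · q3 · q2 · q1 = 0.1638 + 0.0963i + 0.3416j + 0.9204k
0.1638 + 0.0963i + 0.3416j + 0.9204k


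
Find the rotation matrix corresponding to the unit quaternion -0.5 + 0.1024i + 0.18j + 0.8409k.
[[-0.479, 0.8778, -0.0078], [-0.804, -0.4352, 0.4051], [0.3522, 0.2003, 0.9142]]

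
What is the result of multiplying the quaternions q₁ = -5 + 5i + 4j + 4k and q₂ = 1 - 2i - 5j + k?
21 + 39i + 16j - 18k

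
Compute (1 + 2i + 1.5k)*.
1 - 2i - 1.5k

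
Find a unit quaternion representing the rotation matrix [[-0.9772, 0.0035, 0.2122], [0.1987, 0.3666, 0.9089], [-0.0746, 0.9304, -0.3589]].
0.0872 + 0.0615i + 0.822j + 0.5594k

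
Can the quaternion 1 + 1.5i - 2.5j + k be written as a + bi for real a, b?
No. The quaternion 1 + 1.5i - 2.5j + k has j-coefficient y = -2.5 and k-coefficient z = 1, not both zero, so it does not lie in the complex subalgebra spanned by 1 and i.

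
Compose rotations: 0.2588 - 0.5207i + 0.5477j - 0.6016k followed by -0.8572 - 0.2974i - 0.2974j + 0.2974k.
-0.0349 + 0.3854i - 0.8802j + 0.2749k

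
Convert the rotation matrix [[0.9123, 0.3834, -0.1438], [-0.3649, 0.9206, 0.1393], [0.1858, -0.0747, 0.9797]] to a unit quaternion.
0.9763 - 0.0548i - 0.0844j - 0.1916k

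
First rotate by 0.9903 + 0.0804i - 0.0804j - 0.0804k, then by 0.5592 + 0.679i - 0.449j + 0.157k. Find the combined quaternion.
0.4757 + 0.7661i - 0.4224j + 0.092k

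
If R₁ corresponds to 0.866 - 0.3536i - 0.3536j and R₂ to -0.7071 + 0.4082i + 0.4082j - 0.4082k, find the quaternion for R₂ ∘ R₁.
-0.3237 + 0.4592i + 0.7479j - 0.3535k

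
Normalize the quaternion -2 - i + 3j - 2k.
-0.4714 - 0.2357i + 0.7071j - 0.4714k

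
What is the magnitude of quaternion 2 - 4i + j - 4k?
√37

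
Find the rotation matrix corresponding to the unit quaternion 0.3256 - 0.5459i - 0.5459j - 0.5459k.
[[-0.192, 0.9515, 0.2405], [0.2405, -0.192, 0.9515], [0.9515, 0.2405, -0.192]]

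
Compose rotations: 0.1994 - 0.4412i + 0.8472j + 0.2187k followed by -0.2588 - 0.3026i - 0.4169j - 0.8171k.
0.3468 + 0.6549i + 0.1243j - 0.6598k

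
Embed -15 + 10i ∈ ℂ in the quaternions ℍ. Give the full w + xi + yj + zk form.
-15 + 10i + 0j + 0k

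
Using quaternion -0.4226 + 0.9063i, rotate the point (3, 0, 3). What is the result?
(3, 2.298, -1.928)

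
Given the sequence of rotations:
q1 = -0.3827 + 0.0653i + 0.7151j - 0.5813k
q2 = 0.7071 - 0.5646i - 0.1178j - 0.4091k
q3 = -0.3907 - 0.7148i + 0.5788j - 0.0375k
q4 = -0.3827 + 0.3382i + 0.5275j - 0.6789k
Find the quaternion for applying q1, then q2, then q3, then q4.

q2 · q1 = -0.3873 + 0.6233i + 0.1958j - 0.6505k
q3 · q2 · q1 = 0.4591 - 0.3358i - 0.789j - 0.232k
q4 · q3 · q2 · q1 = 0.1966 - 0.3743i + 0.8506j - 0.3126k
0.1966 - 0.3743i + 0.8506j - 0.3126k


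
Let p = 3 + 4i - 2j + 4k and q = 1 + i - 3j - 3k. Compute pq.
5 + 25i + 5j - 15k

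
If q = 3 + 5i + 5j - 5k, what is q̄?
3 - 5i - 5j + 5k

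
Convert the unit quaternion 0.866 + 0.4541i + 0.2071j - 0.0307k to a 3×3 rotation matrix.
[[0.9123, 0.2413, 0.3308], [0.1349, 0.5857, -0.7992], [-0.3866, 0.7738, 0.5018]]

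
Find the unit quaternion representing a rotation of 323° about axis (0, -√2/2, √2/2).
-0.9483 - 0.2244j + 0.2244k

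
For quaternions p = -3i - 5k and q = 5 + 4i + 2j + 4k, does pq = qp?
No: pq = 32 - 5i - 8j - 31k ≠ 32 - 25i + 8j - 19k = qp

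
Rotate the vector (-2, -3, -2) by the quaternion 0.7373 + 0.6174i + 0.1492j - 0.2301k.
(-3.142, 1.873, -1.903)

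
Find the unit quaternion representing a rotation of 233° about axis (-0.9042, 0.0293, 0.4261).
-0.4462 - 0.8092i + 0.0262j + 0.3813k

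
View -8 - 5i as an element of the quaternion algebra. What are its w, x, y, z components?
-8 - 5i + 0j + 0k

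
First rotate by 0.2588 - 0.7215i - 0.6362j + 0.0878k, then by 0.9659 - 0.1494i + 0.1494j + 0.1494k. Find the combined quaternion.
0.2241 - 0.6274i - 0.6705j + 0.3263k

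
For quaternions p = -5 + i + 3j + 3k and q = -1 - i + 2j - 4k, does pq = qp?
No: pq = 12 - 14i - 12j + 22k ≠ 12 + 22i - 14j + 12k = qp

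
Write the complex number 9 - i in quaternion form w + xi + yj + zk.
9 - i + 0j + 0k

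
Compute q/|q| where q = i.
i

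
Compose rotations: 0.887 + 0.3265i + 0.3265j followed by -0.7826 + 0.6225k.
-0.6942 - 0.4588i - 0.0523j + 0.5522k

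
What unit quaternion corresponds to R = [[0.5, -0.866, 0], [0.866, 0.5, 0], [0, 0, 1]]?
0.866 + 0.5k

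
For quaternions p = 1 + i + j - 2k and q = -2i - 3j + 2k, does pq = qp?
No: pq = 9 - 6i - j + k ≠ 9 + 2i - 5j + 3k = qp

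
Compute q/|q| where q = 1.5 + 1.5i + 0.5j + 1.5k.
0.5669 + 0.5669i + 0.189j + 0.5669k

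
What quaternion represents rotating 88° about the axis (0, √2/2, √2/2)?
0.7193 + 0.4912j + 0.4912k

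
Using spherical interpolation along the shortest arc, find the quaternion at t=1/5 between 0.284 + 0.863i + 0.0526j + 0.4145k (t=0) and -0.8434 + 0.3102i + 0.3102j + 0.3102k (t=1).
0.0231 + 0.8746i + 0.1349j + 0.4652k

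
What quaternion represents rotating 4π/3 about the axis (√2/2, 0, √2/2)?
-0.5 + 0.6124i + 0.6124k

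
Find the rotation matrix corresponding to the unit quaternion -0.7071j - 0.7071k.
[[-1, 0, 0], [0, 0, 1], [0, 1, 0]]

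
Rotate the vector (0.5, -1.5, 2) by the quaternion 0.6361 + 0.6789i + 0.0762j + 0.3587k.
(2.063, -1.069, -1.049)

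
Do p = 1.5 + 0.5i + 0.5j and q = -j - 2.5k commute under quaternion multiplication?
No: pq = 0.5 - 1.25i - 0.25j - 4.25k ≠ 0.5 + 1.25i - 2.75j - 3.25k = qp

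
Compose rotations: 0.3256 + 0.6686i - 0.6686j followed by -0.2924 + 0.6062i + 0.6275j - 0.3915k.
-0.081 - 0.2599i + 0.1381j - 0.9523k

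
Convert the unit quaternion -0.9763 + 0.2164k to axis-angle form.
axis = (0, 0, 1), θ = 335°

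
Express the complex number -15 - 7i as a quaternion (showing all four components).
-15 - 7i + 0j + 0k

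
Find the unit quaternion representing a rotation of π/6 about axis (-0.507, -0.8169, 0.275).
0.9659 - 0.1312i - 0.2114j + 0.0712k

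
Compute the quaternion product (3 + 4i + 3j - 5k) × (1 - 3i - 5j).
30 - 30i + 3j - 16k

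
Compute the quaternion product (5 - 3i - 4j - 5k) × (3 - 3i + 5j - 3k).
11 + 13i + 19j - 57k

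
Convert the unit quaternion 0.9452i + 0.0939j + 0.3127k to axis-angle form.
axis = (0.9452, 0.0939, 0.3127), θ = π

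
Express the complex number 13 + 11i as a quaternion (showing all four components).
13 + 11i + 0j + 0k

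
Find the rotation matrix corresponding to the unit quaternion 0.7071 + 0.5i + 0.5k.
[[0.5, -0.7071, 0.5], [0.7071, 0, -0.7071], [0.5, 0.7071, 0.5]]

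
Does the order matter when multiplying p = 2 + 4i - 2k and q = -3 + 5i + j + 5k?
Yes: pq = -16 - 28j + 20k ≠ -16 - 4i + 32j + 12k = qp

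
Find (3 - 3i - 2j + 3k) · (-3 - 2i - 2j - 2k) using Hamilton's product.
-13 + 13i - 12j - 13k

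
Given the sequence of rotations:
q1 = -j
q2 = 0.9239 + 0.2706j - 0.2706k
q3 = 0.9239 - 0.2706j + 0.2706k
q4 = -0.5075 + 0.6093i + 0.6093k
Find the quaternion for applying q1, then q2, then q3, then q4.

q2 · q1 = 0.2706 - 0.2706i - 0.9239j
q3 · q2 · q1 = -j
q4 · q3 · q2 · q1 = 0.6093i + 0.5075j - 0.6093k
0.6093i + 0.5075j - 0.6093k


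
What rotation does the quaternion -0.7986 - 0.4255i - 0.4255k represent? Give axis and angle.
axis = (-√2/2, 0, -√2/2), θ = 286°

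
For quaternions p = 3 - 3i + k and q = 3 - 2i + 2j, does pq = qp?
No: pq = 3 - 17i + 4j - 3k ≠ 3 - 13i + 8j + 9k = qp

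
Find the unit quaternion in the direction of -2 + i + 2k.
-0.6667 + 0.3333i + 0.6667k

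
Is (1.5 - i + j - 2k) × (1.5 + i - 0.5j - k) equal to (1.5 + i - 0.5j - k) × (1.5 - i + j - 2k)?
No: pq = 1.75 - 2i - 2.25j - 5k ≠ 1.75 + 2i + 3.75j - 4k = qp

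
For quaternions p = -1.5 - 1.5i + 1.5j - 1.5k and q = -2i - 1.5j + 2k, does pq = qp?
No: pq = 2.25 + 3.75i + 8.25j + 2.25k ≠ 2.25 + 2.25i - 3.75j - 8.25k = qp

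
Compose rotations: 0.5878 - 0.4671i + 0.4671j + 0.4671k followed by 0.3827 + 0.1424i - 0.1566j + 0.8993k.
-0.0554 - 0.5883i - 0.3999j + 0.7007k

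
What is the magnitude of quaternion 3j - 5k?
√34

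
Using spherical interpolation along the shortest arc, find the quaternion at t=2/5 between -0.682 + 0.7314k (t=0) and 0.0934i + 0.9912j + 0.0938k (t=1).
-0.536 + 0.0529i + 0.5617j + 0.628k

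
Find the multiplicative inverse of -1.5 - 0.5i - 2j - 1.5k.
-0.1714 + 0.0571i + 0.2286j + 0.1714k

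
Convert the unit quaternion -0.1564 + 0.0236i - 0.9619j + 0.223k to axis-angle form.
axis = (0.0239, -0.9739, 0.2258), θ = 198°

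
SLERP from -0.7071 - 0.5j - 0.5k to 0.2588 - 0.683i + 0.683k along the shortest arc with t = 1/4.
-0.6511 + 0.2021i - 0.4063j - 0.6084k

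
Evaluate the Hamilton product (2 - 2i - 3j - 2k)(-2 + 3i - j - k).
-3 + 11i - 4j + 13k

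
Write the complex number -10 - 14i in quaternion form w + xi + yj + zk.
-10 - 14i + 0j + 0k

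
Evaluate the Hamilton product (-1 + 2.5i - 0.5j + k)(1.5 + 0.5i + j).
-2.25 + 2.25i - 1.25j + 4.25k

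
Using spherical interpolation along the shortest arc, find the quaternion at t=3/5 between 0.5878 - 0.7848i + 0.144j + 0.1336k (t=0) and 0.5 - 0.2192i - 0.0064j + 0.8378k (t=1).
0.6006 - 0.5041i + 0.0615j + 0.6176k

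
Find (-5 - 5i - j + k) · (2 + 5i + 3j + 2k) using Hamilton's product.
16 - 40i - 2j - 18k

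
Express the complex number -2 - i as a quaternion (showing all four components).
-2 - i + 0j + 0k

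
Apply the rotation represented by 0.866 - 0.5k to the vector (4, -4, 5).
(-1.464, -5.464, 5)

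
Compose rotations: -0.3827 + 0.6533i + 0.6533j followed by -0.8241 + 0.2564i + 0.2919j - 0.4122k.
-0.0428 - 0.3672i - 0.9194j + 0.1346k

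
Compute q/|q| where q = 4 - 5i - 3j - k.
0.5601 - 0.7001i - 0.4201j - 0.14k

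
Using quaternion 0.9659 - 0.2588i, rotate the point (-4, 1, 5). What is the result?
(-4, 3.366, 3.83)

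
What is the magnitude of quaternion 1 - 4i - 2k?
√21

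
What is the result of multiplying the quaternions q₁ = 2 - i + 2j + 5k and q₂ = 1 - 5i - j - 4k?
19 - 14i - 29j + 8k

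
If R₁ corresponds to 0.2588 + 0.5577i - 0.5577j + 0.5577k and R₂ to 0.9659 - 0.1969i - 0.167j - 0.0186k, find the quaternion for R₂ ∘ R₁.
0.277 + 0.3842i - 0.4825j + 0.7368k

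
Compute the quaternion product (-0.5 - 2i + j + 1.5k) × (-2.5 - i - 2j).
1.25 + 8.5i - 3j + 1.25k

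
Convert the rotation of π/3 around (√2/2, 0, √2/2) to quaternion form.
0.866 + 0.3536i + 0.3536k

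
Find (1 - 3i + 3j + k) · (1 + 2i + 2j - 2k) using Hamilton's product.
3 - 9i + j - 13k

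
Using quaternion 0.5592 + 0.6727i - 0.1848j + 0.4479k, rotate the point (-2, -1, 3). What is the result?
(0.876, -2.952, -2.125)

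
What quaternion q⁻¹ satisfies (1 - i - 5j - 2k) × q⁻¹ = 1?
0.0323 + 0.0323i + 0.1613j + 0.0645k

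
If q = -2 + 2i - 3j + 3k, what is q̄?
-2 - 2i + 3j - 3k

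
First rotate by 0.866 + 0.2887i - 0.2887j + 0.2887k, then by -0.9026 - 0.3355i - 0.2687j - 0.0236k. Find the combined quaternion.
-0.7556 - 0.6355i + 0.1179j - 0.1066k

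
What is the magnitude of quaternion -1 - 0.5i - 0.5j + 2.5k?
2.784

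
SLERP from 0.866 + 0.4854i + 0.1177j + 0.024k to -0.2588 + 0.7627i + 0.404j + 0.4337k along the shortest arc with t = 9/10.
-0.1286 + 0.8015i + 0.4051j + 0.4207k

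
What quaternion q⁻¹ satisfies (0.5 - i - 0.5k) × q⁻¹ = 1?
0.3333 + 0.6667i + 0.3333k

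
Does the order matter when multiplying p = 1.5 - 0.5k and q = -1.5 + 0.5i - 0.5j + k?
Yes: pq = -1.75 + 0.5i - j + 2.25k ≠ -1.75 + i - 0.5j + 2.25k = qp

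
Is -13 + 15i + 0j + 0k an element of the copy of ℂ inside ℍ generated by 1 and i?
Yes. The quaternion -13 + 15i has j- and k-coefficients y = z = 0, so it lies in the complex subalgebra spanned by 1 and i.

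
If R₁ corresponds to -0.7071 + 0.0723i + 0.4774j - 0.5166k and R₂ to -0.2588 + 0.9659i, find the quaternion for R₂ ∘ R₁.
0.1132 - 0.7017i + 0.3754j + 0.5948k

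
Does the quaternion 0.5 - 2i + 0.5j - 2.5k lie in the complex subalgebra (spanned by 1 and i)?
No. The quaternion 0.5 - 2i + 0.5j - 2.5k has j-coefficient y = 0.5 and k-coefficient z = -2.5, not both zero, so it does not lie in the complex subalgebra spanned by 1 and i.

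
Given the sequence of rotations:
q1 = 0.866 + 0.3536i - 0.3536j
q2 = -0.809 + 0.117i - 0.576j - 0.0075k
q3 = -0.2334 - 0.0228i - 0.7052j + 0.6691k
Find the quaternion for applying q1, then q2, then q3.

q2 · q1 = -0.9456 - 0.1874i - 0.2154j + 0.1558k
q3 · q2 · q1 = -0.0397 + 0.0996i + 0.5953j - 0.7963k
-0.0397 + 0.0996i + 0.5953j - 0.7963k


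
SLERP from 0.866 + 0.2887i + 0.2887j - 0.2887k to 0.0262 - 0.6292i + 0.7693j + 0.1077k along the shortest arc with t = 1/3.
0.7538 - 0.0619i + 0.6247j - 0.1941k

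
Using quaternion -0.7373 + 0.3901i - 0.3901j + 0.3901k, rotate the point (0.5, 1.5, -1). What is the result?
(-0.278, -0.124, -1.846)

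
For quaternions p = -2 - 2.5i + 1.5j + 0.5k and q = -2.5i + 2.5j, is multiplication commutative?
No: pq = -10 + 3.75i - 6.25j - 2.5k ≠ -10 + 6.25i - 3.75j + 2.5k = qp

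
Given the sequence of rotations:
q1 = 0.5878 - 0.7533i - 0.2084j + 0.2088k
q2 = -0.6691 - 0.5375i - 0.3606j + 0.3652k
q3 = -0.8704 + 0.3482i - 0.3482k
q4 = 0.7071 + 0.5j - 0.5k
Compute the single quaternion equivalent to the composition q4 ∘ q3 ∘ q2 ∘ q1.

q2 · q1 = -0.9496 + 0.1889i - 0.2354j - 0.0847k
q3 · q2 · q1 = 0.7313 - 0.577i + 0.1686j + 0.3224k
q4 · q3 · q2 · q1 = 0.594 - 0.1625i + 0.7734j + 0.1508k
0.594 - 0.1625i + 0.7734j + 0.1508k


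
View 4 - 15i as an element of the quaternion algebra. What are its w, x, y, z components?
4 - 15i + 0j + 0k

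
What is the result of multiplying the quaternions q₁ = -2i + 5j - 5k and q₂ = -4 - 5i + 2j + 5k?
5 + 43i + 15j + 41k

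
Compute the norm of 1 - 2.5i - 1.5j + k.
3.24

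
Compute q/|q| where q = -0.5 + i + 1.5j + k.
-0.2357 + 0.4714i + 0.7071j + 0.4714k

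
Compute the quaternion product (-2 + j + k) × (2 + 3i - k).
-3 - 7i + 5j + k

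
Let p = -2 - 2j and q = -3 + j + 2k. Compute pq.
8 - 4i + 4j - 4k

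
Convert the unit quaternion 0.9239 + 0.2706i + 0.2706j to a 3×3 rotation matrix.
[[0.8536, 0.1464, 0.5], [0.1464, 0.8536, -0.5], [-0.5, 0.5, 0.7071]]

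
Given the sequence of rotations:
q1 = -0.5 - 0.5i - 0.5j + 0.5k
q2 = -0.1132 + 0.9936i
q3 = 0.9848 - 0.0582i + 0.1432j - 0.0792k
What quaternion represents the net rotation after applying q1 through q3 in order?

q2 · q1 = 0.5534 - 0.4402i - 0.4402j - 0.5534k
q3 · q2 · q1 = 0.5386 - 0.5798i - 0.3516j - 0.5002k
0.5386 - 0.5798i - 0.3516j - 0.5002k


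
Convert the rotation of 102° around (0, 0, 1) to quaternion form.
0.6293 + 0.7771k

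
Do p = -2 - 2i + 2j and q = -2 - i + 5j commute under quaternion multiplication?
No: pq = -8 + 6i - 14j - 8k ≠ -8 + 6i - 14j + 8k = qp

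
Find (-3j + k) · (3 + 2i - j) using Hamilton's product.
-3 + i - 7j + 9k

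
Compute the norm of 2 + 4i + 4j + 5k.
√61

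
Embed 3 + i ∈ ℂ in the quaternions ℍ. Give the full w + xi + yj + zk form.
3 + i + 0j + 0k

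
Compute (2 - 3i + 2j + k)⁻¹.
0.1111 + 0.1667i - 0.1111j - 0.0556k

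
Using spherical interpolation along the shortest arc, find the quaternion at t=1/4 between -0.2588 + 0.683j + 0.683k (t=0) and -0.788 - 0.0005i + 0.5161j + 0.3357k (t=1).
-0.4121 - 0.0001i + 0.668j + 0.6196k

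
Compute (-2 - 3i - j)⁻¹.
-0.1429 + 0.2143i + 0.0714j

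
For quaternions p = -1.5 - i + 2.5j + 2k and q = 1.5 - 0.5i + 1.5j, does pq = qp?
No: pq = -6.5 - 3.75i + 0.5j + 2.75k ≠ -6.5 + 2.25i + 2.5j + 3.25k = qp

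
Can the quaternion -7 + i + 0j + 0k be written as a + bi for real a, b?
Yes. The quaternion -7 + i has j- and k-coefficients y = z = 0, so it lies in the complex subalgebra spanned by 1 and i.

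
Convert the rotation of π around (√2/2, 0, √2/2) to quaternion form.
0.7071i + 0.7071k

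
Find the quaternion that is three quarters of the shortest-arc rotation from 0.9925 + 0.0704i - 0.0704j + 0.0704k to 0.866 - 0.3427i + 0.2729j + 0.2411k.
0.9283 - 0.2451i + 0.1914j + 0.2041k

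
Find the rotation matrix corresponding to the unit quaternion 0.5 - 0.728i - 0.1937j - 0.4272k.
[[0.56, 0.7092, 0.4283], [-0.1452, -0.425, 0.8935], [0.8157, -0.5625, -0.135]]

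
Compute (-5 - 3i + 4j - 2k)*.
-5 + 3i - 4j + 2k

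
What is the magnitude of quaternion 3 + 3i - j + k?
√20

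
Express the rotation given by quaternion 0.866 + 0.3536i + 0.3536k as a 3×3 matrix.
[[0.7499, -0.6124, 0.2501], [0.6124, 0.4999, -0.6124], [0.2501, 0.6124, 0.7499]]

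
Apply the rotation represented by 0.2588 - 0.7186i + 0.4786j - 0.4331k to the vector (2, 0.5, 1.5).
(1.407, -2.092, -0.38)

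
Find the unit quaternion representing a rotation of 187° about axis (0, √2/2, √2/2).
-0.061 + 0.7058j + 0.7058k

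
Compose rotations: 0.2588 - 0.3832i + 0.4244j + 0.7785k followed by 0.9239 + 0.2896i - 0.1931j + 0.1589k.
0.3083 - 0.4969i + 0.0558j + 0.8093k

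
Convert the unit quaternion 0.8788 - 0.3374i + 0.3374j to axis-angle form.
axis = (-√2/2, √2/2, 0), θ = 57°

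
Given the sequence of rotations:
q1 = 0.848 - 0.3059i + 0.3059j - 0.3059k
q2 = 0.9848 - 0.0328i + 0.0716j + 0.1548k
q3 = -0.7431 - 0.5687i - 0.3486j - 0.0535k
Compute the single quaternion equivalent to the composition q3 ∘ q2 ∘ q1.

q2 · q1 = 0.8505 - 0.3983i + 0.3046j - 0.1581k
q3 · q2 · q1 = -0.7608 - 0.1163i - 0.5914j - 0.2401k
-0.7608 - 0.1163i - 0.5914j - 0.2401k


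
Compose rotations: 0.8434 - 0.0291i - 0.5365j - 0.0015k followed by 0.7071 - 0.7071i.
0.5758 - 0.6169i - 0.3804j + 0.3783k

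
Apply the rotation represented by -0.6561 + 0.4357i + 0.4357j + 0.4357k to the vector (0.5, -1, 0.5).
(-0.927, 0.139, 0.788)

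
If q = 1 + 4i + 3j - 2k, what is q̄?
1 - 4i - 3j + 2k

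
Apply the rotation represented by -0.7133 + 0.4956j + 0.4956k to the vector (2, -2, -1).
(-0.672, -2.923, -0.077)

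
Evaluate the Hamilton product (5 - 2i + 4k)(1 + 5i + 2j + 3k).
3 + 15i + 36j + 15k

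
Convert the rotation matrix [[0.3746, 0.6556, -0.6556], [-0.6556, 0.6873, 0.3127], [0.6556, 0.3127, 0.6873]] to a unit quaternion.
0.829 - 0.3954j - 0.3954k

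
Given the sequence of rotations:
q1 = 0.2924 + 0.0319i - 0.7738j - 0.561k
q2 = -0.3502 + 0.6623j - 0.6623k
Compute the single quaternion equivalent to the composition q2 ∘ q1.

q2 · q1 = 0.0385 - 0.8952i + 0.4435j - 0.0183k
0.0385 - 0.8952i + 0.4435j - 0.0183k


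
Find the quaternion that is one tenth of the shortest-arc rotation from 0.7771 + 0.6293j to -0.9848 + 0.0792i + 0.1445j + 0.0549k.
0.8262 - 0.0089i + 0.5632j - 0.0062k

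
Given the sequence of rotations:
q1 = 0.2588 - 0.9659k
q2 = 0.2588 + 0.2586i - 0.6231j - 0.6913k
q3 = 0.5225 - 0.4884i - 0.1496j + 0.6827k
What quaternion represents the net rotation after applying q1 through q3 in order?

q2 · q1 = -0.6007 + 0.6688i + 0.0885j - 0.4289k
q3 · q2 · q1 = 0.3188 + 0.6466i + 0.3832j - 0.5774k
0.3188 + 0.6466i + 0.3832j - 0.5774k


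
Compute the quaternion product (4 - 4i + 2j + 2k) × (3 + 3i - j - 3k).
32 - 4i - 4j - 8k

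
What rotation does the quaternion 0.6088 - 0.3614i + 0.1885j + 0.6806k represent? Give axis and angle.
axis = (-0.4556, 0.2376, 0.8579), θ = 105°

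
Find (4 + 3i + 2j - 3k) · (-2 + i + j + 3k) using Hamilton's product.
-4 + 7i - 12j + 19k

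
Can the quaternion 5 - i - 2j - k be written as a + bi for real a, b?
No. The quaternion 5 - i - 2j - k has j-coefficient y = -2 and k-coefficient z = -1, not both zero, so it does not lie in the complex subalgebra spanned by 1 and i.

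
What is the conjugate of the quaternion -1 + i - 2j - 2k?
-1 - i + 2j + 2k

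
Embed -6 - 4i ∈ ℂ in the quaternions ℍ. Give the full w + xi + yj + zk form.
-6 - 4i + 0j + 0k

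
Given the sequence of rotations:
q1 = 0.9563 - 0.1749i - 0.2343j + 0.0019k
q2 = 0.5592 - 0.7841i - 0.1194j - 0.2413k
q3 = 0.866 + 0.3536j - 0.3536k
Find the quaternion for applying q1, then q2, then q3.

q2 · q1 = 0.3701 - 0.9044i - 0.2015j - 0.0669k
q3 · q2 · q1 = 0.3681 - 0.8781i + 0.2762j + 0.131k
0.3681 - 0.8781i + 0.2762j + 0.131k


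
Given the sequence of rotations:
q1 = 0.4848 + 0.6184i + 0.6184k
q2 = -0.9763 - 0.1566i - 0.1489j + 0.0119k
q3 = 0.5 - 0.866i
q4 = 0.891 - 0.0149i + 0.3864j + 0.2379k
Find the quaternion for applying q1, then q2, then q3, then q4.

q2 · q1 = -0.3838 - 0.7717i + 0.032j - 0.5059k
q3 · q2 · q1 = -0.8602 - 0.0535i - 0.4221j - 0.2807k
q4 · q3 · q2 · q1 = -0.5374 - 0.0429i - 0.7254j - 0.4278k
-0.5374 - 0.0429i - 0.7254j - 0.4278k


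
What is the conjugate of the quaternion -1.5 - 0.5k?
-1.5 + 0.5k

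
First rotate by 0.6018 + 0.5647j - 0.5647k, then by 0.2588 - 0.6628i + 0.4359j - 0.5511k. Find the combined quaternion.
-0.4016 - 0.3338i + 0.0342j - 0.8521k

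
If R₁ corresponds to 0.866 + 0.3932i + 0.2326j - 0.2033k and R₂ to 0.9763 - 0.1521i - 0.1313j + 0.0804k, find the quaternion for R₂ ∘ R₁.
0.9522 + 0.2602i + 0.1141j - 0.1126k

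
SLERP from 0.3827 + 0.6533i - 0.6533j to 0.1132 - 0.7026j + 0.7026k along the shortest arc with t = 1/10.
0.3711 + 0.6102i - 0.6949j + 0.0847k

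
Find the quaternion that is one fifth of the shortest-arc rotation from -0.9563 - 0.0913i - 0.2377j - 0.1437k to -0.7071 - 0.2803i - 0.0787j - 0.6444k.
-0.9339 - 0.1345i - 0.2115j - 0.2549k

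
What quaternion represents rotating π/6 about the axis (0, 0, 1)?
0.9659 + 0.2588k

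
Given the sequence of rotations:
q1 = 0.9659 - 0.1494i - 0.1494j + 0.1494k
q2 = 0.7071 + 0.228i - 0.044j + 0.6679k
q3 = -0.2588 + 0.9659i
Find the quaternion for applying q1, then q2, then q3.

q2 · q1 = 0.6107 + 0.2078i - 0.282j + 0.7101k
q3 · q2 · q1 = -0.3588 + 0.5361i - 0.6129j - 0.4562k
-0.3588 + 0.5361i - 0.6129j - 0.4562k


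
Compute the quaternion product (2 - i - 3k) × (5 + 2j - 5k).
-5 + i - j - 27k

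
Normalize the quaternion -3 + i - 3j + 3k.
-0.5669 + 0.189i - 0.5669j + 0.5669k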